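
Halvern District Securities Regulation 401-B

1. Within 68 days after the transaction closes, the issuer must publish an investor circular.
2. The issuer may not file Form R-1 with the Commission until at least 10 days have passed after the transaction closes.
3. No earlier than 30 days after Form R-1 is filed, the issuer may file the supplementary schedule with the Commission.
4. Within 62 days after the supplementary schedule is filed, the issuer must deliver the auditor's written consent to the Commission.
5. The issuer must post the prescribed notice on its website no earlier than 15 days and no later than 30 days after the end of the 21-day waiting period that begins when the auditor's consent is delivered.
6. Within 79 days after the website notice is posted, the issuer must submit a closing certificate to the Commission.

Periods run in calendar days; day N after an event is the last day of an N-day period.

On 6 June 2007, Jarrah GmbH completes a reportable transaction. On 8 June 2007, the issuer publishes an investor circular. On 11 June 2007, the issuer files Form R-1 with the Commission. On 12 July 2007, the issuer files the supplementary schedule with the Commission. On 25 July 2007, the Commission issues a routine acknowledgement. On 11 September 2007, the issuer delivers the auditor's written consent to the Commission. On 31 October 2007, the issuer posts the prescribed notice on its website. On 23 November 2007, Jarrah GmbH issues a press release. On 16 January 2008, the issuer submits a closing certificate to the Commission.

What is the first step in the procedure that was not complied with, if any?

Step 1: 68 days after 6 June 2007 (when the transaction closes) is 13 August 2007; done 8 June 2007 — timely.
Step 2: the earliest permitted date is 10 days after 6 June 2007 (when the transaction closes), i.e. 16 June 2007; acted on 11 June 2007, 5 days prematurely.

Step 2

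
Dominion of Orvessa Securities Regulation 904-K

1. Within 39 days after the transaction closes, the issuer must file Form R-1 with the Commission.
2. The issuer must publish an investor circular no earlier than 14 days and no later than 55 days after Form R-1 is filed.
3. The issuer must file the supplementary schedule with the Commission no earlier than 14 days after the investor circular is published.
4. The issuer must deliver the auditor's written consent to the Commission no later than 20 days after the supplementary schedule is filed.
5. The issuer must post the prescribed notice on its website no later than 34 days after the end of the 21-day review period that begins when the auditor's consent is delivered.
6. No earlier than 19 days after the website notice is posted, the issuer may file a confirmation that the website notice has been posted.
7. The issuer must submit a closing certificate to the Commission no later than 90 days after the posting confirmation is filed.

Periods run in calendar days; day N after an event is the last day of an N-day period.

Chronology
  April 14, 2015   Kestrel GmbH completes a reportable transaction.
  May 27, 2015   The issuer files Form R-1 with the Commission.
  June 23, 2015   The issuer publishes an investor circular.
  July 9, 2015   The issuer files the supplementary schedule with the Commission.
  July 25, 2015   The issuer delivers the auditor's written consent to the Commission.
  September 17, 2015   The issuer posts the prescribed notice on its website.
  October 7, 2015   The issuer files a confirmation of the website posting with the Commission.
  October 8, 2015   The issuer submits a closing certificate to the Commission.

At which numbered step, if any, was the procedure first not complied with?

Step 1

Step 1 — counting 39 days from April 14, 2015 (when the transaction closes) gives a deadline of May 23, 2015; May 27, 2015 misses that deadline by 4 days.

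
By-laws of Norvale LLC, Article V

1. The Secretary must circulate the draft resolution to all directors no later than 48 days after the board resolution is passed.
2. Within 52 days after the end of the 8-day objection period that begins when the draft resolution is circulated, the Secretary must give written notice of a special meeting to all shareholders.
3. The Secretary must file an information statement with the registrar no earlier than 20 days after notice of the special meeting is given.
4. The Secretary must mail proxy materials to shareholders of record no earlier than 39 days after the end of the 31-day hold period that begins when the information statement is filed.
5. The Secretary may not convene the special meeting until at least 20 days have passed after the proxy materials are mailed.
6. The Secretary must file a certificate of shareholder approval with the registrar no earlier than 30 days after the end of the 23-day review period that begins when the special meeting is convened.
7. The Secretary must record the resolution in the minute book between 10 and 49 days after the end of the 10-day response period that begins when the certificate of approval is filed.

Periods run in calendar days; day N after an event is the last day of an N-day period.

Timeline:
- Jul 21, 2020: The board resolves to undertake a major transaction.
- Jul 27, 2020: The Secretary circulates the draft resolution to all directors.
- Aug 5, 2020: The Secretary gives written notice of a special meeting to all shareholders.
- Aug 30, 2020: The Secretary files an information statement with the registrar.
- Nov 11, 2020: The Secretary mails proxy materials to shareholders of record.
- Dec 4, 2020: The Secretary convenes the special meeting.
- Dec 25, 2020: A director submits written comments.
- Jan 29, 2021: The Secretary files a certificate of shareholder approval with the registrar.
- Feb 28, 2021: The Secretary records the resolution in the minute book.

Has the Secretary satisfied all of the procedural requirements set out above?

Yes

Step 1 — counting 48 days from Jul 21, 2020 (when the board resolution is passed) gives a deadline of Sep 7, 2020; Jul 27, 2020 is within that limit.
Step 2 — counting 52 days from Aug 4, 2020 (end of the 8-day objection period, which began when the draft resolution is circulated on Jul 27, 2020) gives a deadline of Sep 25, 2020; done Aug 5, 2020 — timely.
Step 3 — must wait 20 days from Aug 5, 2020 (when notice of the special meeting is given), so not before Aug 25, 2020; done Aug 30, 2020, after the minimum wait.
Step 4 — must wait 39 days from Sep 30, 2020 (end of the 31-day hold period, which began when the information statement is filed on Aug 30, 2020), so not before Nov 8, 2020; Nov 11, 2020 is on or after that date.
Step 5 — must wait 20 days from Nov 11, 2020 (when the proxy materials are mailed), so not before Dec 1, 2020; done Dec 4, 2020, after the minimum wait.
Step 6 — must wait 30 days from Dec 27, 2020 (end of the 23-day review period, which began when the special meeting is convened on Dec 4, 2020), so not before Jan 26, 2021; done Jan 29, 2021 — permitted.
Step 7 — 10 and 49 days from Feb 8, 2021 (end of the 10-day response period, which began when the certificate of approval is filed on Jan 29, 2021) are Feb 18, 2021 and Mar 29, 2021 respectively; Feb 28, 2021 falls inside that range.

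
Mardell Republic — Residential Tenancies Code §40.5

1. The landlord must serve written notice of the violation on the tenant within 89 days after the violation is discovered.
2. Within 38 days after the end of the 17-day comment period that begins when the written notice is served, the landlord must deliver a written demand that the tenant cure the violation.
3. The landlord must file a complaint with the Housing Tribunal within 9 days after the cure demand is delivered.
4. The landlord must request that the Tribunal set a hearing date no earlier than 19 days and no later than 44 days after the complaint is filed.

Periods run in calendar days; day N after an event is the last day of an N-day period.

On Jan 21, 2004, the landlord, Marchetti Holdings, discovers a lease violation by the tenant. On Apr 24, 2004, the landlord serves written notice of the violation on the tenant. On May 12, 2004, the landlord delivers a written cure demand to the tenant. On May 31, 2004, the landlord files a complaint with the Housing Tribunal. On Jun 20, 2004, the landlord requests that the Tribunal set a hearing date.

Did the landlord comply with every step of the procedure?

Step 1 — counting 89 days from Jan 21, 2004 (when the violation is discovered) gives a deadline of Apr 19, 2004; not done until Apr 24, 2004, 5 days after the deadline.

No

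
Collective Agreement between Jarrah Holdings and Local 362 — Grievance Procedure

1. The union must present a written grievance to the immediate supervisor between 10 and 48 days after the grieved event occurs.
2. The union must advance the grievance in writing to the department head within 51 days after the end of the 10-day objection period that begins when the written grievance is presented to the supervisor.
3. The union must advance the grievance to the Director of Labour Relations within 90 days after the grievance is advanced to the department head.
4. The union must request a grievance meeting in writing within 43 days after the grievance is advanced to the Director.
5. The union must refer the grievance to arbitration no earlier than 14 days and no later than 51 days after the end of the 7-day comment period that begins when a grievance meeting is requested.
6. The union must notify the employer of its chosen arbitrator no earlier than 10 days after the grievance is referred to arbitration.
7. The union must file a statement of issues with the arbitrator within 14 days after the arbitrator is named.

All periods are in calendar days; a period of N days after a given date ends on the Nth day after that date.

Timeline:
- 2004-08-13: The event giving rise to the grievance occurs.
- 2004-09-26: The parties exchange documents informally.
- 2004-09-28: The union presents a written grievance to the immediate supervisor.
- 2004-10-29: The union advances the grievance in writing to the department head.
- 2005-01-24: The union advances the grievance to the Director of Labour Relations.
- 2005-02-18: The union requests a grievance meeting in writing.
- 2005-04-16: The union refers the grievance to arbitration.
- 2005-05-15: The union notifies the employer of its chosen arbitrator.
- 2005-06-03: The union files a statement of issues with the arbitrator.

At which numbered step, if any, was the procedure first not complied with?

Step 7

(1) the permitted window runs from 2004-08-13 + 10 = 2004-08-23 to 2004-08-13 + 48 = 2004-09-30; done 2004-09-28 — within the window.
(2) due by 2004-10-08 + 51 days = 2004-11-28; 2004-10-29 is within that limit.
(3) due by 2004-10-29 + 90 days = 2005-01-27; completed 2005-01-24, before the deadline.
(4) due by 2005-01-24 + 43 days = 2005-03-08; completed 2005-02-18, before the deadline.
(5) the permitted window runs from 2005-02-25 + 14 = 2005-03-11 to 2005-02-25 + 51 = 2005-04-17; done 2005-04-16, which is between those dates.
(6) permitted from 2005-04-16 + 10 days = 2005-04-26 onward; 2005-05-15 is on or after that date.
(7) due by 2005-05-15 + 14 days = 2005-05-29; not done until 2005-06-03, 5 days after the deadline.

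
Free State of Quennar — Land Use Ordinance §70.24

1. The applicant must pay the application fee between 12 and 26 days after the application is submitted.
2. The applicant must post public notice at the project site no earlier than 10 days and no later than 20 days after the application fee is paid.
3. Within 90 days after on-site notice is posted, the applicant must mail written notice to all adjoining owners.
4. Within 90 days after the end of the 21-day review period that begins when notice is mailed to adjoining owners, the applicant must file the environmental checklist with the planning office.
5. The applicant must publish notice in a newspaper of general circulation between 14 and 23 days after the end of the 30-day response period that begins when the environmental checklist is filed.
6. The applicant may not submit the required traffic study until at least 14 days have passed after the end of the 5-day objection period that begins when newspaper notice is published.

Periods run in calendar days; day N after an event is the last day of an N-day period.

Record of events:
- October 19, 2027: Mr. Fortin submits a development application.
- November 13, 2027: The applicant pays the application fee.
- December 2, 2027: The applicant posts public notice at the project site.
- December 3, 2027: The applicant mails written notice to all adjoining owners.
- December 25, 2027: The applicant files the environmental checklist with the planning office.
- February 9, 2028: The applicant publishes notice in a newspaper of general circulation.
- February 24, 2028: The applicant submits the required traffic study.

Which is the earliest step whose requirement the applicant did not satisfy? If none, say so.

Step 1 — 12 and 26 days from October 19, 2027 (when the application is submitted) are October 31, 2027 and November 14, 2027 respectively; done November 13, 2027 — within the window.
Step 2 — 10 and 20 days from November 13, 2027 (when the application fee is paid) are November 23, 2027 and December 3, 2027 respectively; December 2, 2027 falls inside that range.
Step 3 — counting 90 days from December 2, 2027 (when on-site notice is posted) gives a deadline of March 1, 2028; completed December 3, 2027, before the deadline.
Step 4 — counting 90 days from December 24, 2027 (end of the 21-day review period, which began when notice is mailed to adjoining owners on December 3, 2027) gives a deadline of March 23, 2028; completed December 25, 2027, before the deadline.
Step 5 — 14 and 23 days from January 24, 2028 (end of the 30-day response period, which began when the environmental checklist is filed on December 25, 2027) are February 7, 2028 and February 16, 2028 respectively; done February 9, 2028, which is between those dates.
Step 6 — must wait 14 days from February 14, 2028 (end of the 5-day objection period, which began when newspaper notice is published on February 9, 2028), so not before February 28, 2028; done February 24, 2028 — 4 days too early.

Step 6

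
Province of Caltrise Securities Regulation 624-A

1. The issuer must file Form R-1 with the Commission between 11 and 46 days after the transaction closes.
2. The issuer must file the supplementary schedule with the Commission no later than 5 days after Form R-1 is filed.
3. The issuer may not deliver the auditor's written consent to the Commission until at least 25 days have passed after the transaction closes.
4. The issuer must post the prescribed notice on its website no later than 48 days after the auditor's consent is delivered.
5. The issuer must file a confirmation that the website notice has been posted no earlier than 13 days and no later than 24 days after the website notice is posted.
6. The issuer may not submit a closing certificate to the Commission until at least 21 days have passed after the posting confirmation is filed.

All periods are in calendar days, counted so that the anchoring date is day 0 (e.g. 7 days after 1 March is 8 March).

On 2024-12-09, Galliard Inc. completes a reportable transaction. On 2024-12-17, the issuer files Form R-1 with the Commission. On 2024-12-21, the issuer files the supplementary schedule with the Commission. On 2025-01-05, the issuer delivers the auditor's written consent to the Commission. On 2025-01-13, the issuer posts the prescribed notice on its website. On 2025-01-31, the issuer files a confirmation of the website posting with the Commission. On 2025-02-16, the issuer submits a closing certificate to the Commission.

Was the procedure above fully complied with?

Step 1 — 11 and 46 days from 2024-12-09 (when the transaction closes) are 2024-12-20 and 2025-01-24 respectively; done 2024-12-17 — 3 days before the window opened.

No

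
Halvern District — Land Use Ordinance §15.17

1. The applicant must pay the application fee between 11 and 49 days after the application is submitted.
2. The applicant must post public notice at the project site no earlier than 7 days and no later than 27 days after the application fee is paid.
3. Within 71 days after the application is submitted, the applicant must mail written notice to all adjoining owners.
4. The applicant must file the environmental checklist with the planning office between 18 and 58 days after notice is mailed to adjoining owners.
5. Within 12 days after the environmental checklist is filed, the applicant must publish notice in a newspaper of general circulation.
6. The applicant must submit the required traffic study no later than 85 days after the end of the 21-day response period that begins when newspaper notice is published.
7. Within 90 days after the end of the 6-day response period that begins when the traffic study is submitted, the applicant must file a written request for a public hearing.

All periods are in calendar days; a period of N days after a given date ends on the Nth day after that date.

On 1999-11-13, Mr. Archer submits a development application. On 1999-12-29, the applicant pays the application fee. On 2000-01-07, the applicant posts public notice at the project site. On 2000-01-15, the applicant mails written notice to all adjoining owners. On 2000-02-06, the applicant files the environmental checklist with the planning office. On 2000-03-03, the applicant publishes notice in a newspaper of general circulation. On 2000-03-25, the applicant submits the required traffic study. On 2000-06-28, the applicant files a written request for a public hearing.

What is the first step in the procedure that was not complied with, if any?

(1) the permitted window runs from 1999-11-13 + 11 = 1999-11-24 to 1999-11-13 + 49 = 2000-01-01; 1999-12-29 falls inside that range.
(2) the permitted window runs from 1999-12-29 + 7 = 2000-01-05 to 1999-12-29 + 27 = 2000-01-25; 2000-01-07 falls inside that range.
(3) due by 1999-11-13 + 71 days = 2000-01-23; completed 2000-01-15, before the deadline.
(4) the permitted window runs from 2000-01-15 + 18 = 2000-02-02 to 2000-01-15 + 58 = 2000-03-13; done 2000-02-06 — within the window.
(5) due by 2000-02-06 + 12 days = 2000-02-18; done 2000-03-03 — 14 days late.

Step 5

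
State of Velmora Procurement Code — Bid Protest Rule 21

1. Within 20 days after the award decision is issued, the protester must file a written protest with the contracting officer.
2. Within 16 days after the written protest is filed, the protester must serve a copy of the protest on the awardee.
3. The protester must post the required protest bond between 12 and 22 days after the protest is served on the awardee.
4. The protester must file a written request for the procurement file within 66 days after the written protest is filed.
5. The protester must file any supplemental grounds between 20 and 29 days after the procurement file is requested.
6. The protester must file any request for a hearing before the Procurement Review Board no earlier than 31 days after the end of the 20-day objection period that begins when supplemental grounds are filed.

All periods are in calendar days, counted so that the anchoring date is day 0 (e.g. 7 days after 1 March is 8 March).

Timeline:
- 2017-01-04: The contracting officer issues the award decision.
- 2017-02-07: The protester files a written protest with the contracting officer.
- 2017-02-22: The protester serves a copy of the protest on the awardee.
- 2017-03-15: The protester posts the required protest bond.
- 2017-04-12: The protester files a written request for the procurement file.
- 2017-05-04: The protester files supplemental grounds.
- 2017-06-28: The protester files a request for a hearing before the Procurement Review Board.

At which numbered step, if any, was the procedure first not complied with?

Step 1: 20 days after 2017-01-04 (when the award decision is issued) is 2017-01-24; not done until 2017-02-07, 14 days after the deadline.

Step 1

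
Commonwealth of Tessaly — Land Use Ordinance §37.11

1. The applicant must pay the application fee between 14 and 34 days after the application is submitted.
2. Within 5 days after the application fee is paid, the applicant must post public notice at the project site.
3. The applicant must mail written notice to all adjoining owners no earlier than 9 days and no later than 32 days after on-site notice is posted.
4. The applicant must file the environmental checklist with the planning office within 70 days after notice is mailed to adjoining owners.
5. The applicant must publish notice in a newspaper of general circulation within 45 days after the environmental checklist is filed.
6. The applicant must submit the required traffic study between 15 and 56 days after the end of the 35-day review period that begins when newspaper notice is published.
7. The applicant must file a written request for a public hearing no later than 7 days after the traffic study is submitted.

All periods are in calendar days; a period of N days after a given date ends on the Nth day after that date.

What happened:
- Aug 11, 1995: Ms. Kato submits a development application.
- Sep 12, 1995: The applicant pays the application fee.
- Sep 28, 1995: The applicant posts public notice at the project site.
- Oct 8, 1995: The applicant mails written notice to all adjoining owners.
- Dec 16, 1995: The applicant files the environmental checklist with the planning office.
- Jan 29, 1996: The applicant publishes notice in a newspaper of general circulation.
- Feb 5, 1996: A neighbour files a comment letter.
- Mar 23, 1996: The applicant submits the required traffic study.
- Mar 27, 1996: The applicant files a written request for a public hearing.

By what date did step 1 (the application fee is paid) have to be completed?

Sep 14, 1995

Step 1 runs from Aug 11, 1995, when the application is submitted. The window is 14–34 days after Aug 11, 1995; it closes on Sep 14, 1995.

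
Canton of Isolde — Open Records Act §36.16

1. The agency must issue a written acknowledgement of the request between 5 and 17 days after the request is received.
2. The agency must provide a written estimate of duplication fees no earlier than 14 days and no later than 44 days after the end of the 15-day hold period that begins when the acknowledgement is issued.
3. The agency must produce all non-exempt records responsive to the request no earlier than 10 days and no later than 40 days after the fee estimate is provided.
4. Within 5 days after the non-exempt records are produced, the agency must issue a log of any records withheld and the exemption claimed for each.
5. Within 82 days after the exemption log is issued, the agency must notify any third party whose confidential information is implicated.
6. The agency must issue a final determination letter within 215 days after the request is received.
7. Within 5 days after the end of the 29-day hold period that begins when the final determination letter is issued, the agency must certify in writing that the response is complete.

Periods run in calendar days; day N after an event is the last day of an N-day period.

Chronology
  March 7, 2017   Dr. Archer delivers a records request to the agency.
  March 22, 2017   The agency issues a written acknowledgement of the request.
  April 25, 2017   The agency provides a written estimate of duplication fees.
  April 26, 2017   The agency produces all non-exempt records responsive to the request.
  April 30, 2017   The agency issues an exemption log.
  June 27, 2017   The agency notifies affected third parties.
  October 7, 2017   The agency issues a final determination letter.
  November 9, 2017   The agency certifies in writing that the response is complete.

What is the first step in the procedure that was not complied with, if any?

Step 3

Step 1: the window is 5–17 days after March 7, 2017 (when the request is received), so March 12, 2017 through March 24, 2017; done March 22, 2017 — within the window.
Step 2: the window is 14–44 days after April 6, 2017 (end of the 15-day hold period, which began when the acknowledgement is issued on March 22, 2017), so April 20, 2017 through May 20, 2017; April 25, 2017 falls inside that range.
Step 3: the window is 10–40 days after April 25, 2017 (when the fee estimate is provided), so May 5, 2017 through June 4, 2017; done April 26, 2017 — 9 days before the window opened.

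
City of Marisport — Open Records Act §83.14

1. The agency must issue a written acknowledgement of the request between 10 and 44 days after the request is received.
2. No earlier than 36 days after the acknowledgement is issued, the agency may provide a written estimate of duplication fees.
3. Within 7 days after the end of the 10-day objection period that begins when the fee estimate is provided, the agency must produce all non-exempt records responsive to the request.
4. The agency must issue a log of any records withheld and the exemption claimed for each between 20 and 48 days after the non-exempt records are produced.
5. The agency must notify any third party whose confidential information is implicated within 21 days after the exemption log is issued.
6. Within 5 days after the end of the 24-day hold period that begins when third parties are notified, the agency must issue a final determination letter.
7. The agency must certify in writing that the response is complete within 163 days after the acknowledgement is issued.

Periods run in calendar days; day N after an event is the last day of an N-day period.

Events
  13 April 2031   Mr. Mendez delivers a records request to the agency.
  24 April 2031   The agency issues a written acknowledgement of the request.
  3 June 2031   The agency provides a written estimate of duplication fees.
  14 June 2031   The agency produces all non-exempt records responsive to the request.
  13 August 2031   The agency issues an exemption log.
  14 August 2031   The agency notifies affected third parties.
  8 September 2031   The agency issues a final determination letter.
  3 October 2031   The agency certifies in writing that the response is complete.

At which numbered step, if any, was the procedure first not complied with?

Step 1 — 10 and 44 days from 13 April 2031 (when the request is received) are 23 April 2031 and 27 May 2031 respectively; done 24 April 2031, which is between those dates.
Step 2 — must wait 36 days from 24 April 2031 (when the acknowledgement is issued), so not before 30 May 2031; done 3 June 2031, after the minimum wait.
Step 3 — counting 7 days from 13 June 2031 (end of the 10-day objection period, which began when the fee estimate is provided on 3 June 2031) gives a deadline of 20 June 2031; completed 14 June 2031, before the deadline.
Step 4 — 20 and 48 days from 14 June 2031 (when the non-exempt records are produced) are 4 July 2031 and 1 August 2031 respectively; 13 August 2031 is 12 days past the end of the window.

Step 4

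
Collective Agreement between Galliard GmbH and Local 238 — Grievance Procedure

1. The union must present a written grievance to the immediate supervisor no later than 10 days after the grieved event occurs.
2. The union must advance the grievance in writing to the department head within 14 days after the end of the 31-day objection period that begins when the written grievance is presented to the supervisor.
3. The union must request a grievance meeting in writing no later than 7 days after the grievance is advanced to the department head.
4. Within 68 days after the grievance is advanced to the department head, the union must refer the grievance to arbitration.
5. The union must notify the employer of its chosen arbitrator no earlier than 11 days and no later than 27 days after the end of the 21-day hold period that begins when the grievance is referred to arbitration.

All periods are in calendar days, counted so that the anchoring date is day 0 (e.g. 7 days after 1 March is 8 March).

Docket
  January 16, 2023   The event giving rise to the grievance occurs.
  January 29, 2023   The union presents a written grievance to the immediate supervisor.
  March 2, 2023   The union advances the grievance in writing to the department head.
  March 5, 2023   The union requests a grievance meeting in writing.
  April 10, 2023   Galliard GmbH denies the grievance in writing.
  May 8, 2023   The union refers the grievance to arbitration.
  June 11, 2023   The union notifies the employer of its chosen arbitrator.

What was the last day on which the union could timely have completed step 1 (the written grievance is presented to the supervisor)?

January 26, 2023

Step 1 runs from January 16, 2023, when the grieved event occurs. 10 days after January 16, 2023 is January 26, 2023.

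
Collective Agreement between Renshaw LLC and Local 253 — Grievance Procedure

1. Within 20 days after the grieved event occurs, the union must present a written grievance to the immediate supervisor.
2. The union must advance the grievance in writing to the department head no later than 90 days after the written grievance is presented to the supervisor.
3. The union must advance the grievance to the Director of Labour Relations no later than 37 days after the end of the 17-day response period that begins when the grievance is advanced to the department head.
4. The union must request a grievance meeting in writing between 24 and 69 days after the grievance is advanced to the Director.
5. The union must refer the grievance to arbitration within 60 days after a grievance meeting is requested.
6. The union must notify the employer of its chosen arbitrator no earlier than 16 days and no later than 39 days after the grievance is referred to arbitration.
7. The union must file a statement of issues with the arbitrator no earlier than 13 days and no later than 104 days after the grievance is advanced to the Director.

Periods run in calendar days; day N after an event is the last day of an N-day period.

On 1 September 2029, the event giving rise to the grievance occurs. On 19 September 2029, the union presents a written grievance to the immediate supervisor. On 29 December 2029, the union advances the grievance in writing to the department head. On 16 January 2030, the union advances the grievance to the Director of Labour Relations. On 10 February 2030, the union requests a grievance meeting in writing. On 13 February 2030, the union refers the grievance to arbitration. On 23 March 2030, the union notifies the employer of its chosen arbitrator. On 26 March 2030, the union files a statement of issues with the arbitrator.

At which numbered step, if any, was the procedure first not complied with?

Step 1 — counting 20 days from 1 September 2029 (when the grieved event occurs) gives a deadline of 21 September 2029; done 19 September 2029 — timely.
Step 2 — counting 90 days from 19 September 2029 (when the written grievance is presented to the supervisor) gives a deadline of 18 December 2029; done 29 December 2029 — 11 days late.
Later steps need not be reached.

Step 2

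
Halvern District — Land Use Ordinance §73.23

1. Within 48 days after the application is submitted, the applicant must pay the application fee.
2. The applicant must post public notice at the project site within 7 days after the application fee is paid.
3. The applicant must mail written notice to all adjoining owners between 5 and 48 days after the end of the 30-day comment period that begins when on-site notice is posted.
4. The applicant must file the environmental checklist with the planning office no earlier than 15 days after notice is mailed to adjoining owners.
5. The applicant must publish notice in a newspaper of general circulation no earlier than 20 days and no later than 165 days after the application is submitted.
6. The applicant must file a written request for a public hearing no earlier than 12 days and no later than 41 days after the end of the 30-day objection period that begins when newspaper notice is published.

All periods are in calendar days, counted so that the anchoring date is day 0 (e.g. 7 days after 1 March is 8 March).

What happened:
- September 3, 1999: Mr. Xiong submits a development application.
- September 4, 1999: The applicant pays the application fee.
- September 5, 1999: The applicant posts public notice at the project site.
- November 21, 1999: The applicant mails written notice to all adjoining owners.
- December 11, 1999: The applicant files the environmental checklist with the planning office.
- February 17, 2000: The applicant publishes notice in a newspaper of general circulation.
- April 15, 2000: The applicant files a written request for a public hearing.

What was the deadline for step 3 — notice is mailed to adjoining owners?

November 22, 1999

On-site notice is posted on September 5, 1999; the 30-day comment period therefore ends October 5, 1999, and step 3 runs from that date. The window is 5–48 days after October 5, 1999; it closes on November 22, 1999.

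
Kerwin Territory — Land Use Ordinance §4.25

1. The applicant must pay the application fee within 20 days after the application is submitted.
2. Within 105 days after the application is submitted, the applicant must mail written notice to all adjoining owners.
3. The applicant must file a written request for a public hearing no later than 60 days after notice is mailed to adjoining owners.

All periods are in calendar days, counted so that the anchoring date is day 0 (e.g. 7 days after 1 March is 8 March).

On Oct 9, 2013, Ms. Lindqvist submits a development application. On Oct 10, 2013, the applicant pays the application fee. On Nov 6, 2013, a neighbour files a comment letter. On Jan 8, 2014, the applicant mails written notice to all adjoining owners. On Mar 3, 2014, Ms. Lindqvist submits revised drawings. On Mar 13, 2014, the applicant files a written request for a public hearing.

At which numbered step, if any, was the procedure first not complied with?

(1) due by Oct 9, 2013 + 20 days = Oct 29, 2013; completed Oct 10, 2013, before the deadline.
(2) due by Oct 9, 2013 + 105 days = Jan 22, 2014; Jan 8, 2014 is within that limit.
(3) due by Jan 8, 2014 + 60 days = Mar 9, 2014; not done until Mar 13, 2014, 4 days after the deadline.

Step 3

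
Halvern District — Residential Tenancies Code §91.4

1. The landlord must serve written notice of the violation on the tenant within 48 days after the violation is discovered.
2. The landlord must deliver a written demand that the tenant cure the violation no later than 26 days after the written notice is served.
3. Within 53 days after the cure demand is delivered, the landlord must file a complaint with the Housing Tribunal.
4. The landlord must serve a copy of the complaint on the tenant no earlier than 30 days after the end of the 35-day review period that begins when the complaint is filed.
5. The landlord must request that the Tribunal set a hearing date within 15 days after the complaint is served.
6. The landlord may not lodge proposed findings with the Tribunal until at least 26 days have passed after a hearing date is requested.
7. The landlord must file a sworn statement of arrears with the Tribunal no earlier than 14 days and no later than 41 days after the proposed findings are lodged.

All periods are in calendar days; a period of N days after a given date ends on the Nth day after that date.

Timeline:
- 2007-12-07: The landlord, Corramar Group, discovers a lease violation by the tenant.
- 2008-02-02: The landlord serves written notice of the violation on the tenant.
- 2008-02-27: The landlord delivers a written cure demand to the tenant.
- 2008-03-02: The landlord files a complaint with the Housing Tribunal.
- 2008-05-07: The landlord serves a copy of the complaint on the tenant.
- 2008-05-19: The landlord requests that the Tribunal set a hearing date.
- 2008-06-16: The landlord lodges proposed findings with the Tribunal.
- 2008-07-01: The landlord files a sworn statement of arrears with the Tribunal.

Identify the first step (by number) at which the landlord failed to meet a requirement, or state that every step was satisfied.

(1) due by 2007-12-07 + 48 days = 2008-01-24; done 2008-02-02 — 9 days late.
The analysis stops there.

Step 1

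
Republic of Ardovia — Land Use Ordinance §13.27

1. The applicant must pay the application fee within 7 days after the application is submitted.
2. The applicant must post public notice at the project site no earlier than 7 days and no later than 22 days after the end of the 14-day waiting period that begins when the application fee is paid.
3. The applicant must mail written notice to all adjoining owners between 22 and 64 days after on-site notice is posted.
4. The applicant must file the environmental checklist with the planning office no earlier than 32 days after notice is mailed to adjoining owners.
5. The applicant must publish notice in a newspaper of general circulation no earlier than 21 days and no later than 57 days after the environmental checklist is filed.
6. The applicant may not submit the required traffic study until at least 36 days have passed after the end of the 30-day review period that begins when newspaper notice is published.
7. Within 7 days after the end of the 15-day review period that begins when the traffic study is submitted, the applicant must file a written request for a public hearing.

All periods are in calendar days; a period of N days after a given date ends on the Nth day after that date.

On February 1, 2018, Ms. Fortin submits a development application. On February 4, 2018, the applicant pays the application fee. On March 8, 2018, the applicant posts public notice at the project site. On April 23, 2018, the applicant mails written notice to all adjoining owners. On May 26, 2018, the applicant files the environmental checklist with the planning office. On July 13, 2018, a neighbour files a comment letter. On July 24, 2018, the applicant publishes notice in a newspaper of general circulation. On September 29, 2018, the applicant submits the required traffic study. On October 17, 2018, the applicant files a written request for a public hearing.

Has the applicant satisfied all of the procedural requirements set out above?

(1) due by February 1, 2018 + 7 days = February 8, 2018; completed February 4, 2018, before the deadline.
(2) the permitted window runs from February 18, 2018 + 7 = February 25, 2018 to February 18, 2018 + 22 = March 12, 2018; March 8, 2018 falls inside that range.
(3) the permitted window runs from March 8, 2018 + 22 = March 30, 2018 to March 8, 2018 + 64 = May 11, 2018; April 23, 2018 falls inside that range.
(4) permitted from April 23, 2018 + 32 days = May 25, 2018 onward; May 26, 2018 is on or after that date.
(5) the permitted window runs from May 26, 2018 + 21 = June 16, 2018 to May 26, 2018 + 57 = July 22, 2018; July 24, 2018 is 2 days past the end of the window.
The analysis stops there.

No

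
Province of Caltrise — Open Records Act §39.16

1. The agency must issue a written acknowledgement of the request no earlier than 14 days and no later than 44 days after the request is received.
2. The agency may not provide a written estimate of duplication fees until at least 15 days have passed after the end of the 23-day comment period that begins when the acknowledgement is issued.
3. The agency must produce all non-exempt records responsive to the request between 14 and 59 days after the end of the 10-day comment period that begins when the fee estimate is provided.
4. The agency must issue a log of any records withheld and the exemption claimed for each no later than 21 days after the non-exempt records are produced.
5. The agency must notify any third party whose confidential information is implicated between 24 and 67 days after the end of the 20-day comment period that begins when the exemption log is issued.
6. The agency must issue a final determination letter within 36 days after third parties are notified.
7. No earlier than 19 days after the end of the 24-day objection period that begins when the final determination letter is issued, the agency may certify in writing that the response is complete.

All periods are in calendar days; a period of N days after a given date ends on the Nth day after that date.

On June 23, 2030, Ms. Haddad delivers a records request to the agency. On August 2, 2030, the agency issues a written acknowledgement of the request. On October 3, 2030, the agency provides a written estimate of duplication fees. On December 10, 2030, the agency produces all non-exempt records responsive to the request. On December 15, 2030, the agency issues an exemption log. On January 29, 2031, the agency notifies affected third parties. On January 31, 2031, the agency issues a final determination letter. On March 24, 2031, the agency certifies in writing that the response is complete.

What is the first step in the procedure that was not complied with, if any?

Step 1: the window is 14–44 days after June 23, 2030 (when the request is received), so July 7, 2030 through August 6, 2030; done August 2, 2030 — within the window.
Step 2: the earliest permitted date is 15 days after August 25, 2030 (end of the 23-day comment period, which began when the acknowledgement is issued on August 2, 2030), i.e. September 9, 2030; done October 3, 2030 — permitted.
Step 3: the window is 14–59 days after October 13, 2030 (end of the 10-day comment period, which began when the fee estimate is provided on October 3, 2030), so October 27, 2030 through December 11, 2030; done December 10, 2030, which is between those dates.
Step 4: 21 days after December 10, 2030 (when the non-exempt records are produced) is December 31, 2030; completed December 15, 2030, before the deadline.
Step 5: the window is 24–67 days after January 4, 2031 (end of the 20-day comment period, which began when the exemption log is issued on December 15, 2030), so January 28, 2031 through March 12, 2031; done January 29, 2031, which is between those dates.
Step 6: 36 days after January 29, 2031 (when third parties are notified) is March 6, 2031; completed January 31, 2031, before the deadline.
Step 7: the earliest permitted date is 19 days after February 24, 2031 (end of the 24-day objection period, which began when the final determination letter is issued on January 31, 2031), i.e. March 15, 2031; March 24, 2031 is on or after that date.

None — every step was satisfied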